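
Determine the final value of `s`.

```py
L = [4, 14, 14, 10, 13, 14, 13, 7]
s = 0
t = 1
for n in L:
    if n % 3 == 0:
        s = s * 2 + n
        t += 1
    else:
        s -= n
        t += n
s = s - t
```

n=4: not %3==0, s = 0-4 = -4; t=5
n=14: not %3==0, s = (-4)-14 = -18; t=19
n=14: not %3==0, s = (-18)-14 = -32; t=33
n=10: not %3==0, s = (-32)-10 = -42; t=43
n=13: not %3==0, s = (-42)-13 = -55; t=56
n=14: not %3==0, s = (-55)-14 = -69; t=70
n=13: not %3==0, s = (-69)-13 = -82; t=83
n=7: not %3==0, s = (-82)-7 = -89; t=90
s-t = (-89)-90 = -179

-179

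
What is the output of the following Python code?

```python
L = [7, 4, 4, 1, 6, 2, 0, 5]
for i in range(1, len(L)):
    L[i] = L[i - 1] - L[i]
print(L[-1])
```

i=1: L[1] = 7-4 = 3 → [7, 3, 4, 1, 6, 2, 0, 5]
i=2: L[2] = 3-4 = -1 → [7, 3, -1, 1, 6, 2, 0, 5]
i=3: L[3] = (-1)-1 = -2 → [7, 3, -1, -2, 6, 2, 0, 5]
i=4: L[4] = (-2)-6 = -8 → [7, 3, -1, -2, -8, 2, 0, 5]
i=5: L[5] = (-8)-2 = -10 → [7, 3, -1, -2, -8, -10, 0, 5]
i=6: L[6] = (-10)-0 = -10 → [7, 3, -1, -2, -8, -10, -10, 5]
i=7: L[7] = (-10)-5 = -15 → [7, 3, -1, -2, -8, -10, -10, -15]

-15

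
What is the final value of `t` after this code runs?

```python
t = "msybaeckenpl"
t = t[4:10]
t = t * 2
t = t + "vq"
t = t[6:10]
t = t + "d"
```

slice [4:10] → 'aecken'
repeat ×2 → 'aeckenaecken'
+ 'vq' → 'aeckenaeckenvq'
slice [6:10] → 'aeck'
+ 'd' → 'aeckd'

'aeckd'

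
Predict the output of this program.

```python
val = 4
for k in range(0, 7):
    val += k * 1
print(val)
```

25

k=0: val = 4+0*1 = 4
k=1: val = 4+1*1 = 5
k=2: val = 5+2*1 = 7
k=3: val = 7+3*1 = 10
k=4: val = 10+4*1 = 14
k=5: val = 14+5*1 = 19
k=6: val = 19+6*1 = 25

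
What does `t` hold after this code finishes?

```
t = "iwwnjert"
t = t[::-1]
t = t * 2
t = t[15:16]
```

reverse → 'trejnwwi'
repeat ×2 → 'trejnwwitrejnwwi'
slice [15:16] → 'i'

'i'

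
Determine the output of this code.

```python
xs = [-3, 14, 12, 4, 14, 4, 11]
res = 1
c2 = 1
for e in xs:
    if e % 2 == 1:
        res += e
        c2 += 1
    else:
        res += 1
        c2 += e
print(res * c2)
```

e=-3: odd, res = 1+(-3) = -2; c2=2
e=14: not odd, res = (-2)+1 = -1; c2=16
e=12: not odd, res = (-1)+1 = 0; c2=28
e=4: not odd, res = 0+1 = 1; c2=32
e=14: not odd, res = 1+1 = 2; c2=46
e=4: not odd, res = 2+1 = 3; c2=50
e=11: odd, res = 3+11 = 14; c2=51
res*c2 = 14*51 = 714

714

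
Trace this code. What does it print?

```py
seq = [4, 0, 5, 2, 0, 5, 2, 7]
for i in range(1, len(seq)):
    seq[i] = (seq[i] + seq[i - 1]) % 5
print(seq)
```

i=1: seq[1] = (0+4)%5 = 4 → [4, 4, 5, 2, 0, 5, 2, 7]
i=2: seq[2] = (5+4)%5 = 4 → [4, 4, 4, 2, 0, 5, 2, 7]
i=3: seq[3] = (2+4)%5 = 1 → [4, 4, 4, 1, 0, 5, 2, 7]
i=4: seq[4] = (0+1)%5 = 1 → [4, 4, 4, 1, 1, 5, 2, 7]
i=5: seq[5] = (5+1)%5 = 1 → [4, 4, 4, 1, 1, 1, 2, 7]
i=6: seq[6] = (2+1)%5 = 3 → [4, 4, 4, 1, 1, 1, 3, 7]
i=7: seq[7] = (7+3)%5 = 0 → [4, 4, 4, 1, 1, 1, 3, 0]

[4, 4, 4, 1, 1, 1, 3, 0]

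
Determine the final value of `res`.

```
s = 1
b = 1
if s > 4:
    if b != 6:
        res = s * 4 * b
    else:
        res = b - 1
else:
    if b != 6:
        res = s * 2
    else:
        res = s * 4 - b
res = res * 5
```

s=1, b=1
s > 4 is False; b != 6 is True
→ res = s * 2 = 2
res = 2*5 = 10

10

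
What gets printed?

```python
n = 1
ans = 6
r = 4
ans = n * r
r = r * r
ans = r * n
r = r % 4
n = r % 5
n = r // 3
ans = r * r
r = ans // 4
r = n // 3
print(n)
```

ans = 1*4 = 4
r = 4*4 = 16
ans = 16*1 = 16
r = 16%4 = 0
n = 0%5 = 0
n = 0//3 = 0
ans = 0*0 = 0
r = 0//4 = 0
r = 0//3 = 0

0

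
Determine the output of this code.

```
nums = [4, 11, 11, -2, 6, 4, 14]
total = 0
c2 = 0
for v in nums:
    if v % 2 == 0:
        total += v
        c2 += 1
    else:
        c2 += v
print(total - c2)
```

-1

v=4: even, total = 0+4 = 4; c2=1
v=11: not even; c2=12
v=11: not even; c2=23
v=-2: even, total = 4+(-2) = 2; c2=24
v=6: even, total = 2+6 = 8; c2=25
v=4: even, total = 8+4 = 12; c2=26
v=14: even, total = 12+14 = 26; c2=27
total-c2 = 26-27 = -1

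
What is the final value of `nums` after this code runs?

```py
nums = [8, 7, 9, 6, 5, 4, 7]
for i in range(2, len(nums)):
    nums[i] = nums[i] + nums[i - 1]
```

i=2: nums[2] = 9+7 = 16 → [8, 7, 16, 6, 5, 4, 7]
i=3: nums[3] = 6+16 = 22 → [8, 7, 16, 22, 5, 4, 7]
i=4: nums[4] = 5+22 = 27 → [8, 7, 16, 22, 27, 4, 7]
i=5: nums[5] = 4+27 = 31 → [8, 7, 16, 22, 27, 31, 7]
i=6: nums[6] = 7+31 = 38 → [8, 7, 16, 22, 27, 31, 38]

[8, 7, 16, 22, 27, 31, 38]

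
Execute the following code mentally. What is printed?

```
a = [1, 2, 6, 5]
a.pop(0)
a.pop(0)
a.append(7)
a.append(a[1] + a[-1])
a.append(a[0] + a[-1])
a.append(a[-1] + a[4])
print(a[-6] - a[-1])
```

-30

pop(0) removes 1 → [2, 6, 5]
pop(0) removes 2 → [6, 5]
append 7 → [6, 5, 7]
append a[1]+a[-1] = 5+7 = 12 → [6, 5, 7, 12]
append a[0]+a[-1] = 6+12 = 18 → [6, 5, 7, 12, 18]
append a[-1]+a[4] = 18+18 = 36 → [6, 5, 7, 12, 18, 36]
a[-6]-a[-1] = 6-36 = -30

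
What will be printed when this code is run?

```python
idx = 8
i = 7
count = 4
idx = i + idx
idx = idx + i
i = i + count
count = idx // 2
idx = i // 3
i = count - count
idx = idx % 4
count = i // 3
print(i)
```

0

idx = 7+8 = 15
idx = 15+7 = 22
i = 7+4 = 11
count = 22//2 = 11
idx = 11//3 = 3
i = 11-11 = 0
idx = 3%4 = 3
count = 0//3 = 0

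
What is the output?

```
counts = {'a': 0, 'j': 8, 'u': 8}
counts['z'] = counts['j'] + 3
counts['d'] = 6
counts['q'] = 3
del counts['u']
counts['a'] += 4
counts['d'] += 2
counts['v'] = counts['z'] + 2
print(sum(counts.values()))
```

47

counts['z'] = counts['j']+3 = 11 → {'a': 0, 'j': 8, 'u': 8, 'z': 11}
counts['d'] = 6 → {'a': 0, 'j': 8, 'u': 8, 'z': 11, 'd': 6}
counts['q'] = 3 → {'a': 0, 'j': 8, 'u': 8, 'z': 11, 'd': 6, 'q': 3}
del 'u' → {'a': 0, 'j': 8, 'z': 11, 'd': 6, 'q': 3}
counts['a'] = 0+4 = 4 → {'a': 4, 'j': 8, 'z': 11, 'd': 6, 'q': 3}
counts['d'] = 6+2 = 8 → {'a': 4, 'j': 8, 'z': 11, 'd': 8, 'q': 3}
counts['v'] = counts['z']+2 = 13 → {'a': 4, 'j': 8, 'z': 11, 'd': 8, 'q': 3, 'v': 13}
sum of values = 47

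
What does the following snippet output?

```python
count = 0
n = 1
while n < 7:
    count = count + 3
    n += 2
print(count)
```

n=1: count = 0+3 = 3
n=3: count = 3+3 = 6
n=5: count = 6+3 = 9

9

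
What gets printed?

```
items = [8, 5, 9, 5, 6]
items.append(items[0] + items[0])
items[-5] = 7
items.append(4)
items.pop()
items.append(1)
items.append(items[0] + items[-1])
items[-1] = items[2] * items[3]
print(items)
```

[8, 7, 9, 5, 6, 16, 1, 45]

append items[0]+items[0] = 8+8 = 16 → [8, 5, 9, 5, 6, 16]
items[-5] = 7 → [8, 7, 9, 5, 6, 16]
append 4 → [8, 7, 9, 5, 6, 16, 4]
pop() removes 4 → [8, 7, 9, 5, 6, 16]
append 1 → [8, 7, 9, 5, 6, 16, 1]
append items[0]+items[-1] = 8+1 = 9 → [8, 7, 9, 5, 6, 16, 1, 9]
items[-1] = items[2]*items[3] = 9*5 = 45 → [8, 7, 9, 5, 6, 16, 1, 45]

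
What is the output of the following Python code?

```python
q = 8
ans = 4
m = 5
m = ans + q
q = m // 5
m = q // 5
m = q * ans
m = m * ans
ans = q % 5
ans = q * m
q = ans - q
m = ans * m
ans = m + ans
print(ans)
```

2112

m = 4+8 = 12
q = 12//5 = 2
m = 2//5 = 0
m = 2*4 = 8
m = 8*4 = 32
ans = 2%5 = 2
ans = 2*32 = 64
q = 64-2 = 62
m = 64*32 = 2048
ans = 2048+64 = 2112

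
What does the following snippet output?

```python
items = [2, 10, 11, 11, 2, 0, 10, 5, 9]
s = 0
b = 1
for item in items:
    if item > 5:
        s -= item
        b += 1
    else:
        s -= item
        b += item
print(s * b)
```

-900

item=2: not >5, s = 0-2 = -2; b=3
item=10: >5, s = (-2)-10 = -12; b=4
item=11: >5, s = (-12)-11 = -23; b=5
item=11: >5, s = (-23)-11 = -34; b=6
item=2: not >5, s = (-34)-2 = -36; b=8
item=0: not >5, s = (-36)-0 = -36; b=8
item=10: >5, s = (-36)-10 = -46; b=9
item=5: not >5, s = (-46)-5 = -51; b=14
item=9: >5, s = (-51)-9 = -60; b=15
s*b = (-60)*15 = -900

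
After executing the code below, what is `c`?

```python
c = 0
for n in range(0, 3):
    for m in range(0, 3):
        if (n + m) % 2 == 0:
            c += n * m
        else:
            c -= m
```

1

n=0,m=0: even sum, c = 0+0 = 0
n=0,m=1: odd sum, c = 0-1 = -1
n=0,m=2: even sum, c = (-1)+0 = -1
n=1,m=0: odd sum, c = (-1)-0 = -1
n=1,m=1: even sum, c = (-1)+1 = 0
n=1,m=2: odd sum, c = 0-2 = -2
n=2,m=0: even sum, c = (-2)+0 = -2
n=2,m=1: odd sum, c = (-2)-1 = -3
n=2,m=2: even sum, c = (-3)+4 = 1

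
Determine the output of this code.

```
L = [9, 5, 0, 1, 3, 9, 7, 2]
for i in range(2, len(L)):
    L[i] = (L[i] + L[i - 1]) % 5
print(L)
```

[9, 5, 0, 1, 4, 3, 0, 2]

i=2: L[2] = (0+5)%5 = 0 → [9, 5, 0, 1, 3, 9, 7, 2]
i=3: L[3] = (1+0)%5 = 1 → [9, 5, 0, 1, 3, 9, 7, 2]
i=4: L[4] = (3+1)%5 = 4 → [9, 5, 0, 1, 4, 9, 7, 2]
i=5: L[5] = (9+4)%5 = 3 → [9, 5, 0, 1, 4, 3, 7, 2]
i=6: L[6] = (7+3)%5 = 0 → [9, 5, 0, 1, 4, 3, 0, 2]
i=7: L[7] = (2+0)%5 = 2 → [9, 5, 0, 1, 4, 3, 0, 2]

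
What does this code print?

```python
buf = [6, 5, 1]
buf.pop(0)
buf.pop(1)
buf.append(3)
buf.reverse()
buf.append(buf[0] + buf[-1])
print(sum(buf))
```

16

pop(0) removes 6 → [5, 1]
pop(1) removes 1 → [5]
append 3 → [5, 3]
reverse → [3, 5]
append buf[0]+buf[-1] = 3+5 = 8 → [3, 5, 8]
sum = 16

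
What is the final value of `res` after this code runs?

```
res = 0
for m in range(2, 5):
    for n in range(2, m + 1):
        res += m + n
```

m=2,n=2: res = 0+4 = 4
m=3,n=2: res = 4+5 = 9
m=3,n=3: res = 9+6 = 15
m=4,n=2: res = 15+6 = 21
m=4,n=3: res = 21+7 = 28
m=4,n=4: res = 28+8 = 36

36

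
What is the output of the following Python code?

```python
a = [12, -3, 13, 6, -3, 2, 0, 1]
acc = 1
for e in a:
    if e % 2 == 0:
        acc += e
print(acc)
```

21

e=12: even, acc = 1+12 = 13
e=-3: not even
e=13: not even
e=6: even, acc = 13+6 = 19
e=-3: not even
e=2: even, acc = 19+2 = 21
e=0: even, acc = 21+0 = 21
e=1: not even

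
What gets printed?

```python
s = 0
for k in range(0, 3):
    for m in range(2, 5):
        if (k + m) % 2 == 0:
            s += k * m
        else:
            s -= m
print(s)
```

k=0,m=2: even sum, s = 0+0 = 0
k=0,m=3: odd sum, s = 0-3 = -3
k=0,m=4: even sum, s = (-3)+0 = -3
k=1,m=2: odd sum, s = (-3)-2 = -5
k=1,m=3: even sum, s = (-5)+3 = -2
k=1,m=4: odd sum, s = (-2)-4 = -6
k=2,m=2: even sum, s = (-6)+4 = -2
k=2,m=3: odd sum, s = (-2)-3 = -5
k=2,m=4: even sum, s = (-5)+8 = 3

3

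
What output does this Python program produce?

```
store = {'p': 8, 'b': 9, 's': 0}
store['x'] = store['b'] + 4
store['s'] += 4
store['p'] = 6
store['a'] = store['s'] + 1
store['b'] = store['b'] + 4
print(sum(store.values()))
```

store['x'] = store['b']+4 = 13 → {'p': 8, 'b': 9, 's': 0, 'x': 13}
store['s'] = 0+4 = 4 → {'p': 8, 'b': 9, 's': 4, 'x': 13}
store['p'] = 6 → {'p': 6, 'b': 9, 's': 4, 'x': 13}
store['a'] = store['s']+1 = 5 → {'p': 6, 'b': 9, 's': 4, 'x': 13, 'a': 5}
store['b'] = store['b']+4 = 13 → {'p': 6, 'b': 13, 's': 4, 'x': 13, 'a': 5}
sum of values = 41

41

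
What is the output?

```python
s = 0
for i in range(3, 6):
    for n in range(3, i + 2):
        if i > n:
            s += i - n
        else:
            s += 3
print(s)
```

22

i=3,n=3: not 3>3, s = 0+3 = 3
i=3,n=4: not 3>4, s = 3+3 = 6
i=4,n=3: 4>3, s = 6+1 = 7
i=4,n=4: not 4>4, s = 7+3 = 10
i=4,n=5: not 4>5, s = 10+3 = 13
i=5,n=3: 5>3, s = 13+2 = 15
i=5,n=4: 5>4, s = 15+1 = 16
i=5,n=5: not 5>5, s = 16+3 = 19
i=5,n=6: not 5>6, s = 19+3 = 22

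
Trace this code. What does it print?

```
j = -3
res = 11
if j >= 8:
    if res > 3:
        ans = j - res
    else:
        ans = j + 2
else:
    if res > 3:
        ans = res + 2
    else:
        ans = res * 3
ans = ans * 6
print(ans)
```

j=-3, res=11
j >= 8 is False; res > 3 is True
→ ans = res + 2 = 13
ans = 13*6 = 78

78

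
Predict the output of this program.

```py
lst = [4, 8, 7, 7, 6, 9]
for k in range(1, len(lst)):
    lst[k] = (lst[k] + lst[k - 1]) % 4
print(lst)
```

[4, 0, 3, 2, 0, 1]

k=1: lst[1] = (8+4)%4 = 0 → [4, 0, 7, 7, 6, 9]
k=2: lst[2] = (7+0)%4 = 3 → [4, 0, 3, 7, 6, 9]
k=3: lst[3] = (7+3)%4 = 2 → [4, 0, 3, 2, 6, 9]
k=4: lst[4] = (6+2)%4 = 0 → [4, 0, 3, 2, 0, 9]
k=5: lst[5] = (9+0)%4 = 1 → [4, 0, 3, 2, 0, 1]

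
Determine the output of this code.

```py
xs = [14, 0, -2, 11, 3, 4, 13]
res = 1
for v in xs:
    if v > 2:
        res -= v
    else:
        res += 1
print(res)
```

-42

v=14: >2, res = 1-14 = -13
v=0: not >2, res = (-13)+1 = -12
v=-2: not >2, res = (-12)+1 = -11
v=11: >2, res = (-11)-11 = -22
v=3: >2, res = (-22)-3 = -25
v=4: >2, res = (-25)-4 = -29
v=13: >2, res = (-29)-13 = -42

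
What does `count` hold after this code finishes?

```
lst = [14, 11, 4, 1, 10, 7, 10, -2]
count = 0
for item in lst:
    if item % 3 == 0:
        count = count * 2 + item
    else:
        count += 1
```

8

item=14: not %3==0, count = 0+1 = 1
item=11: not %3==0, count = 1+1 = 2
item=4: not %3==0, count = 2+1 = 3
item=1: not %3==0, count = 3+1 = 4
item=10: not %3==0, count = 4+1 = 5
item=7: not %3==0, count = 5+1 = 6
item=10: not %3==0, count = 6+1 = 7
item=-2: not %3==0, count = 7+1 = 8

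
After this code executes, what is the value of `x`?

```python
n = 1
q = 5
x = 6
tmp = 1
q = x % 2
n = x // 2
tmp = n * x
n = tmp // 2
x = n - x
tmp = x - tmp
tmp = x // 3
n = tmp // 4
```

3

q = 6%2 = 0
n = 6//2 = 3
tmp = 3*6 = 18
n = 18//2 = 9
x = 9-6 = 3
tmp = 3-18 = -15
tmp = 3//3 = 1
n = 1//4 = 0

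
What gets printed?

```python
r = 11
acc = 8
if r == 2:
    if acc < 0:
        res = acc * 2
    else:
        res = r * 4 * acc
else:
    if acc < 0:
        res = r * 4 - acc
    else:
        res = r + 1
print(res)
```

12

r=11, acc=8
r == 2 is False; acc < 0 is False
→ res = r + 1 = 12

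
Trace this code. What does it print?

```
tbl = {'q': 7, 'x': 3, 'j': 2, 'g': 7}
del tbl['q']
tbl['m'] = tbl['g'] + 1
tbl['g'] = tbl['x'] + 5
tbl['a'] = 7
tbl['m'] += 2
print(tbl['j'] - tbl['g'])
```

del 'q' → {'x': 3, 'j': 2, 'g': 7}
tbl['m'] = tbl['g']+1 = 8 → {'x': 3, 'j': 2, 'g': 7, 'm': 8}
tbl['g'] = tbl['x']+5 = 8 → {'x': 3, 'j': 2, 'g': 8, 'm': 8}
tbl['a'] = 7 → {'x': 3, 'j': 2, 'g': 8, 'm': 8, 'a': 7}
tbl['m'] = 8+2 = 10 → {'x': 3, 'j': 2, 'g': 8, 'm': 10, 'a': 7}
tbl['j']-tbl['g'] = 2-8 = -6

-6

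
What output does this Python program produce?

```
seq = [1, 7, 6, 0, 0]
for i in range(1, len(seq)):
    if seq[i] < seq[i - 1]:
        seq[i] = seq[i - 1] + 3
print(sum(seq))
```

47

i=1: 7>=1, unchanged → [1, 7, 6, 0, 0]
i=2: 6<7, seq[2] = 7+3 = 10 → [1, 7, 10, 0, 0]
i=3: 0<10, seq[3] = 10+3 = 13 → [1, 7, 10, 13, 0]
i=4: 0<13, seq[4] = 13+3 = 16 → [1, 7, 10, 13, 16]
sum = 47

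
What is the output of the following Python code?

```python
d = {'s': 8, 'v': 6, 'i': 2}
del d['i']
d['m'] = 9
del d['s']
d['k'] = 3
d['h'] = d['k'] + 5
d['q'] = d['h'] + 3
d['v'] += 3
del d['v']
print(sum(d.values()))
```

31

del 'i' → {'s': 8, 'v': 6}
d['m'] = 9 → {'s': 8, 'v': 6, 'm': 9}
del 's' → {'v': 6, 'm': 9}
d['k'] = 3 → {'v': 6, 'm': 9, 'k': 3}
d['h'] = d['k']+5 = 8 → {'v': 6, 'm': 9, 'k': 3, 'h': 8}
d['q'] = d['h']+3 = 11 → {'v': 6, 'm': 9, 'k': 3, 'h': 8, 'q': 11}
d['v'] = 6+3 = 9 → {'v': 9, 'm': 9, 'k': 3, 'h': 8, 'q': 11}
del 'v' → {'m': 9, 'k': 3, 'h': 8, 'q': 11}
sum of values = 31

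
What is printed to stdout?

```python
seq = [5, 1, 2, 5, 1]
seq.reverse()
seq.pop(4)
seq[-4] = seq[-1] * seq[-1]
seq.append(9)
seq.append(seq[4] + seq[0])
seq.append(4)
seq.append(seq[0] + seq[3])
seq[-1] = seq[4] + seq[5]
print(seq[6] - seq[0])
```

reverse → [1, 5, 2, 1, 5]
pop(4) removes 5 → [1, 5, 2, 1]
seq[-4] = seq[-1]*seq[-1] = 1*1 = 1 → [1, 5, 2, 1]
append 9 → [1, 5, 2, 1, 9]
append seq[4]+seq[0] = 9+1 = 10 → [1, 5, 2, 1, 9, 10]
append 4 → [1, 5, 2, 1, 9, 10, 4]
append seq[0]+seq[3] = 1+1 = 2 → [1, 5, 2, 1, 9, 10, 4, 2]
seq[-1] = seq[4]+seq[5] = 9+10 = 19 → [1, 5, 2, 1, 9, 10, 4, 19]
seq[6]-seq[0] = 4-1 = 3

3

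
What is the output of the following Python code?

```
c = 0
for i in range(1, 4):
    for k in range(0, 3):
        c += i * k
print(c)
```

i=1,k=0: c = 0+0 = 0
i=1,k=1: c = 0+1 = 1
i=1,k=2: c = 1+2 = 3
i=2,k=0: c = 3+0 = 3
i=2,k=1: c = 3+2 = 5
i=2,k=2: c = 5+4 = 9
i=3,k=0: c = 9+0 = 9
i=3,k=1: c = 9+3 = 12
i=3,k=2: c = 12+6 = 18

18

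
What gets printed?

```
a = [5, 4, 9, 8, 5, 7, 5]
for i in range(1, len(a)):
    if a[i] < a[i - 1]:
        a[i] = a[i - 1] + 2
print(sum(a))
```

77

i=1: 4<5, a[1] = 5+2 = 7 → [5, 7, 9, 8, 5, 7, 5]
i=2: 9>=7, unchanged → [5, 7, 9, 8, 5, 7, 5]
i=3: 8<9, a[3] = 9+2 = 11 → [5, 7, 9, 11, 5, 7, 5]
i=4: 5<11, a[4] = 11+2 = 13 → [5, 7, 9, 11, 13, 7, 5]
i=5: 7<13, a[5] = 13+2 = 15 → [5, 7, 9, 11, 13, 15, 5]
i=6: 5<15, a[6] = 15+2 = 17 → [5, 7, 9, 11, 13, 15, 17]
sum = 77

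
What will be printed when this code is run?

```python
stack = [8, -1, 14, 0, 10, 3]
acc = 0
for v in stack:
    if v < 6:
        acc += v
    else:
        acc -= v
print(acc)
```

v=8: not <6, acc = 0-8 = -8
v=-1: <6, acc = (-8)+(-1) = -9
v=14: not <6, acc = (-9)-14 = -23
v=0: <6, acc = (-23)+0 = -23
v=10: not <6, acc = (-23)-10 = -33
v=3: <6, acc = (-33)+3 = -30

-30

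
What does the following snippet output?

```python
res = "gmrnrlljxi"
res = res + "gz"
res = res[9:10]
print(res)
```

i

+ 'gz' → 'gmrnrlljxigz'
slice [9:10] → 'i'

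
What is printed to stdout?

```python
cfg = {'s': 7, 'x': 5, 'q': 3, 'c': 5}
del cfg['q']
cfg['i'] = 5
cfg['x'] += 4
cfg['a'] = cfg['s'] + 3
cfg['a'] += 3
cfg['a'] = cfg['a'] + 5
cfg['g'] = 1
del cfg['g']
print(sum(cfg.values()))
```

44

del 'q' → {'s': 7, 'x': 5, 'c': 5}
cfg['i'] = 5 → {'s': 7, 'x': 5, 'c': 5, 'i': 5}
cfg['x'] = 5+4 = 9 → {'s': 7, 'x': 9, 'c': 5, 'i': 5}
cfg['a'] = cfg['s']+3 = 10 → {'s': 7, 'x': 9, 'c': 5, 'i': 5, 'a': 10}
cfg['a'] = 10+3 = 13 → {'s': 7, 'x': 9, 'c': 5, 'i': 5, 'a': 13}
cfg['a'] = cfg['a']+5 = 18 → {'s': 7, 'x': 9, 'c': 5, 'i': 5, 'a': 18}
cfg['g'] = 1 → {'s': 7, 'x': 9, 'c': 5, 'i': 5, 'a': 18, 'g': 1}
del 'g' → {'s': 7, 'x': 9, 'c': 5, 'i': 5, 'a': 18}
sum of values = 44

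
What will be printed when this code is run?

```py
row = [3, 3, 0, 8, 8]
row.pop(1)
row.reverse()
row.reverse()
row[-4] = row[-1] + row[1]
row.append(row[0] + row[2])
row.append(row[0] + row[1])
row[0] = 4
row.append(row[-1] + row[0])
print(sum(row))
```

56

pop(1) removes 3 → [3, 0, 8, 8]
reverse → [8, 8, 0, 3]
reverse → [3, 0, 8, 8]
row[-4] = row[-1]+row[1] = 8+0 = 8 → [8, 0, 8, 8]
append row[0]+row[2] = 8+8 = 16 → [8, 0, 8, 8, 16]
append row[0]+row[1] = 8+0 = 8 → [8, 0, 8, 8, 16, 8]
row[0] = 4 → [4, 0, 8, 8, 16, 8]
append row[-1]+row[0] = 8+4 = 12 → [4, 0, 8, 8, 16, 8, 12]
sum = 56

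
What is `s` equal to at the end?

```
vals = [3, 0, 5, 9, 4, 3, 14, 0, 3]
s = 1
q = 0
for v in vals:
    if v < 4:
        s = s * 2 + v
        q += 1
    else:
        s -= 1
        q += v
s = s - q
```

30

v=3: <4, s = 1*2+3 = 5; q=1
v=0: <4, s = 5*2+0 = 10; q=2
v=5: not <4, s = 10-1 = 9; q=7
v=9: not <4, s = 9-1 = 8; q=16
v=4: not <4, s = 8-1 = 7; q=20
v=3: <4, s = 7*2+3 = 17; q=21
v=14: not <4, s = 17-1 = 16; q=35
v=0: <4, s = 16*2+0 = 32; q=36
v=3: <4, s = 32*2+3 = 67; q=37
s-q = 67-37 = 30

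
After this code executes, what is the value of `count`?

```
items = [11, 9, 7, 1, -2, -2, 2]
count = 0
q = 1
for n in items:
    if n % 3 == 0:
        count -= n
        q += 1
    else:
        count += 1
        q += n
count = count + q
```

16

n=11: not %3==0, count = 0+1 = 1; q=12
n=9: %3==0, count = 1-9 = -8; q=13
n=7: not %3==0, count = (-8)+1 = -7; q=20
n=1: not %3==0, count = (-7)+1 = -6; q=21
n=-2: not %3==0, count = (-6)+1 = -5; q=19
n=-2: not %3==0, count = (-5)+1 = -4; q=17
n=2: not %3==0, count = (-4)+1 = -3; q=19
count+q = (-3)+19 = 16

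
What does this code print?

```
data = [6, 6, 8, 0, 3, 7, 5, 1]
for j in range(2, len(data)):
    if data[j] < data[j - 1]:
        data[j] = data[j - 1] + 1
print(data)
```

j=2: 8>=6, unchanged → [6, 6, 8, 0, 3, 7, 5, 1]
j=3: 0<8, data[3] = 8+1 = 9 → [6, 6, 8, 9, 3, 7, 5, 1]
j=4: 3<9, data[4] = 9+1 = 10 → [6, 6, 8, 9, 10, 7, 5, 1]
j=5: 7<10, data[5] = 10+1 = 11 → [6, 6, 8, 9, 10, 11, 5, 1]
j=6: 5<11, data[6] = 11+1 = 12 → [6, 6, 8, 9, 10, 11, 12, 1]
j=7: 1<12, data[7] = 12+1 = 13 → [6, 6, 8, 9, 10, 11, 12, 13]

[6, 6, 8, 9, 10, 11, 12, 13]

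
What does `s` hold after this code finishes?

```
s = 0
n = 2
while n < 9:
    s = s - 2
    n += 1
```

n=2: s = 0-2 = -2
n=3: s = (-2)-2 = -4
n=4: s = (-4)-2 = -6
n=5: s = (-6)-2 = -8
n=6: s = (-8)-2 = -10
n=7: s = (-10)-2 = -12
n=8: s = (-12)-2 = -14

-14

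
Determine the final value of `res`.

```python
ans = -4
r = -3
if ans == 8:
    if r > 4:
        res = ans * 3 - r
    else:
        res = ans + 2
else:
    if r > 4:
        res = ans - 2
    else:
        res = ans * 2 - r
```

ans=-4, r=-3
ans == 8 is False; r > 4 is False
→ res = ans * 2 - r = -5

-5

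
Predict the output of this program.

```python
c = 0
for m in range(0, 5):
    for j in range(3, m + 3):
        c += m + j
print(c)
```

70

m=1,j=3: c = 0+4 = 4
m=2,j=3: c = 4+5 = 9
m=2,j=4: c = 9+6 = 15
m=3,j=3: c = 15+6 = 21
m=3,j=4: c = 21+7 = 28
m=3,j=5: c = 28+8 = 36
m=4,j=3: c = 36+7 = 43
m=4,j=4: c = 43+8 = 51
m=4,j=5: c = 51+9 = 60
m=4,j=6: c = 60+10 = 70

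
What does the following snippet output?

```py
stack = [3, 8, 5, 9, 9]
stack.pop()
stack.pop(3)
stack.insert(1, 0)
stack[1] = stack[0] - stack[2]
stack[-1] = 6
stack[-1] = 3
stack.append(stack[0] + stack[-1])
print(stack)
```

[3, -5, 8, 3, 6]

pop() removes 9 → [3, 8, 5, 9]
pop(3) removes 9 → [3, 8, 5]
insert 0 at 1 → [3, 0, 8, 5]
stack[1] = stack[0]-stack[2] = 3-8 = -5 → [3, -5, 8, 5]
stack[-1] = 6 → [3, -5, 8, 6]
stack[-1] = 3 → [3, -5, 8, 3]
append stack[0]+stack[-1] = 3+3 = 6 → [3, -5, 8, 3, 6]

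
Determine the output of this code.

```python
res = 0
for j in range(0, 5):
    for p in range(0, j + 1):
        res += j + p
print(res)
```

60

j=0,p=0: res = 0+0 = 0
j=1,p=0: res = 0+1 = 1
j=1,p=1: res = 1+2 = 3
j=2,p=0: res = 3+2 = 5
j=2,p=1: res = 5+3 = 8
j=2,p=2: res = 8+4 = 12
j=3,p=0: res = 12+3 = 15
j=3,p=1: res = 15+4 = 19
j=3,p=2: res = 19+5 = 24
j=3,p=3: res = 24+6 = 30
j=4,p=0: res = 30+4 = 34
j=4,p=1: res = 34+5 = 39
j=4,p=2: res = 39+6 = 45
j=4,p=3: res = 45+7 = 52
j=4,p=4: res = 52+8 = 60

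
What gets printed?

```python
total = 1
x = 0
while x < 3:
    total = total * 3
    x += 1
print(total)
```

27

x=0: total = 1*3 = 3
x=1: total = 3*3 = 9
x=2: total = 9*3 = 27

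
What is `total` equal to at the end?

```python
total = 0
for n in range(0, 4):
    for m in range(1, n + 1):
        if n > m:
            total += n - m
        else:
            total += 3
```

n=1,m=1: not 1>1, total = 0+3 = 3
n=2,m=1: 2>1, total = 3+1 = 4
n=2,m=2: not 2>2, total = 4+3 = 7
n=3,m=1: 3>1, total = 7+2 = 9
n=3,m=2: 3>2, total = 9+1 = 10
n=3,m=3: not 3>3, total = 10+3 = 13

13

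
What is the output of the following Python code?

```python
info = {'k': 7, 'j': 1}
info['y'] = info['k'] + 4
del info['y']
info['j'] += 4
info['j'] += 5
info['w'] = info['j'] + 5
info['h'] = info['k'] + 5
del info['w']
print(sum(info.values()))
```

29

info['y'] = info['k']+4 = 11 → {'k': 7, 'j': 1, 'y': 11}
del 'y' → {'k': 7, 'j': 1}
info['j'] = 1+4 = 5 → {'k': 7, 'j': 5}
info['j'] = 5+5 = 10 → {'k': 7, 'j': 10}
info['w'] = info['j']+5 = 15 → {'k': 7, 'j': 10, 'w': 15}
info['h'] = info['k']+5 = 12 → {'k': 7, 'j': 10, 'w': 15, 'h': 12}
del 'w' → {'k': 7, 'j': 10, 'h': 12}
sum of values = 29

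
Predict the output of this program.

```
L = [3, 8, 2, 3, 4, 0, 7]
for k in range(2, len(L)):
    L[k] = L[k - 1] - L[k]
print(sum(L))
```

k=2: L[2] = 8-2 = 6 → [3, 8, 6, 3, 4, 0, 7]
k=3: L[3] = 6-3 = 3 → [3, 8, 6, 3, 4, 0, 7]
k=4: L[4] = 3-4 = -1 → [3, 8, 6, 3, -1, 0, 7]
k=5: L[5] = (-1)-0 = -1 → [3, 8, 6, 3, -1, -1, 7]
k=6: L[6] = (-1)-7 = -8 → [3, 8, 6, 3, -1, -1, -8]
sum = 10

10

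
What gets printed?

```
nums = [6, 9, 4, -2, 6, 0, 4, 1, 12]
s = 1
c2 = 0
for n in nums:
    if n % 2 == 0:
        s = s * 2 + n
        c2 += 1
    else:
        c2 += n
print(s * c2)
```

11492

n=6: even, s = 1*2+6 = 8; c2=1
n=9: not even; c2=10
n=4: even, s = 8*2+4 = 20; c2=11
n=-2: even, s = 20*2+(-2) = 38; c2=12
n=6: even, s = 38*2+6 = 82; c2=13
n=0: even, s = 82*2+0 = 164; c2=14
n=4: even, s = 164*2+4 = 332; c2=15
n=1: not even; c2=16
n=12: even, s = 332*2+12 = 676; c2=17
s*c2 = 676*17 = 11492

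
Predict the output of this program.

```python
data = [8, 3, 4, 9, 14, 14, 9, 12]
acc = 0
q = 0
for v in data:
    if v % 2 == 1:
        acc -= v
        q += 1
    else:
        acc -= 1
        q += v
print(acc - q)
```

v=8: not odd, acc = 0-1 = -1; q=8
v=3: odd, acc = (-1)-3 = -4; q=9
v=4: not odd, acc = (-4)-1 = -5; q=13
v=9: odd, acc = (-5)-9 = -14; q=14
v=14: not odd, acc = (-14)-1 = -15; q=28
v=14: not odd, acc = (-15)-1 = -16; q=42
v=9: odd, acc = (-16)-9 = -25; q=43
v=12: not odd, acc = (-25)-1 = -26; q=55
acc-q = (-26)-55 = -81

-81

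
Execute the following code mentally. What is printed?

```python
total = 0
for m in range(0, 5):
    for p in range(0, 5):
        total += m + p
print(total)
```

m=0,p=0: total = 0+0 = 0
m=0,p=1: total = 0+1 = 1
m=0,p=2: total = 1+2 = 3
m=0,p=3: total = 3+3 = 6
m=0,p=4: total = 6+4 = 10
m=1,p=0: total = 10+1 = 11
m=1,p=1: total = 11+2 = 13
m=1,p=2: total = 13+3 = 16
m=1,p=3: total = 16+4 = 20
m=1,p=4: total = 20+5 = 25
m=2,p=0: total = 25+2 = 27
m=2,p=1: total = 27+3 = 30
m=2,p=2: total = 30+4 = 34
m=2,p=3: total = 34+5 = 39
m=2,p=4: total = 39+6 = 45
m=3,p=0: total = 45+3 = 48
m=3,p=1: total = 48+4 = 52
m=3,p=2: total = 52+5 = 57
m=3,p=3: total = 57+6 = 63
m=3,p=4: total = 63+7 = 70
m=4,p=0: total = 70+4 = 74
m=4,p=1: total = 74+5 = 79
m=4,p=2: total = 79+6 = 85
m=4,p=3: total = 85+7 = 92
m=4,p=4: total = 92+8 = 100

100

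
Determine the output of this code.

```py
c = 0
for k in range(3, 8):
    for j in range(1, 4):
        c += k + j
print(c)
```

105

k=3,j=1: c = 0+4 = 4
k=3,j=2: c = 4+5 = 9
k=3,j=3: c = 9+6 = 15
k=4,j=1: c = 15+5 = 20
k=4,j=2: c = 20+6 = 26
k=4,j=3: c = 26+7 = 33
k=5,j=1: c = 33+6 = 39
k=5,j=2: c = 39+7 = 46
k=5,j=3: c = 46+8 = 54
k=6,j=1: c = 54+7 = 61
k=6,j=2: c = 61+8 = 69
k=6,j=3: c = 69+9 = 78
k=7,j=1: c = 78+8 = 86
k=7,j=2: c = 86+9 = 95
k=7,j=3: c = 95+10 = 105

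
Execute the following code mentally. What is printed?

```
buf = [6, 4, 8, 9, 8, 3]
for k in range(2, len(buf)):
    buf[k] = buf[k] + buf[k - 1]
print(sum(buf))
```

104

k=2: buf[2] = 8+4 = 12 → [6, 4, 12, 9, 8, 3]
k=3: buf[3] = 9+12 = 21 → [6, 4, 12, 21, 8, 3]
k=4: buf[4] = 8+21 = 29 → [6, 4, 12, 21, 29, 3]
k=5: buf[5] = 3+29 = 32 → [6, 4, 12, 21, 29, 32]
sum = 104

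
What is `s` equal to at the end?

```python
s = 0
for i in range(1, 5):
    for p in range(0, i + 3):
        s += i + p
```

i=1,p=0: s = 0+1 = 1
i=1,p=1: s = 1+2 = 3
i=1,p=2: s = 3+3 = 6
i=1,p=3: s = 6+4 = 10
i=2,p=0: s = 10+2 = 12
i=2,p=1: s = 12+3 = 15
i=2,p=2: s = 15+4 = 19
i=2,p=3: s = 19+5 = 24
i=2,p=4: s = 24+6 = 30
i=3,p=0: s = 30+3 = 33
i=3,p=1: s = 33+4 = 37
i=3,p=2: s = 37+5 = 42
i=3,p=3: s = 42+6 = 48
i=3,p=4: s = 48+7 = 55
i=3,p=5: s = 55+8 = 63
i=4,p=0: s = 63+4 = 67
i=4,p=1: s = 67+5 = 72
i=4,p=2: s = 72+6 = 78
i=4,p=3: s = 78+7 = 85
i=4,p=4: s = 85+8 = 93
i=4,p=5: s = 93+9 = 102
i=4,p=6: s = 102+10 = 112

112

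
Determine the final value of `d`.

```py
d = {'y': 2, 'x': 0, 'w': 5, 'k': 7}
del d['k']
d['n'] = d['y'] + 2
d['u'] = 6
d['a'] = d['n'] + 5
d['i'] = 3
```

del 'k' → {'y': 2, 'x': 0, 'w': 5}
d['n'] = d['y']+2 = 4 → {'y': 2, 'x': 0, 'w': 5, 'n': 4}
d['u'] = 6 → {'y': 2, 'x': 0, 'w': 5, 'n': 4, 'u': 6}
d['a'] = d['n']+5 = 9 → {'y': 2, 'x': 0, 'w': 5, 'n': 4, 'u': 6, 'a': 9}
d['i'] = 3 → {'y': 2, 'x': 0, 'w': 5, 'n': 4, 'u': 6, 'a': 9, 'i': 3}

{'y': 2, 'x': 0, 'w': 5, 'n': 4, 'u': 6, 'a': 9, 'i': 3}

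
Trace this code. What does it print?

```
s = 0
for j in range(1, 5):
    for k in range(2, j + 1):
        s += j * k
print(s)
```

55

j=2,k=2: s = 0+4 = 4
j=3,k=2: s = 4+6 = 10
j=3,k=3: s = 10+9 = 19
j=4,k=2: s = 19+8 = 27
j=4,k=3: s = 27+12 = 39
j=4,k=4: s = 39+16 = 55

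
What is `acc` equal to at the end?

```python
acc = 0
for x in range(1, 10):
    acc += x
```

x=1: acc = 0+1 = 1
x=2: acc = 1+2 = 3
x=3: acc = 3+3 = 6
x=4: acc = 6+4 = 10
x=5: acc = 10+5 = 15
x=6: acc = 15+6 = 21
x=7: acc = 21+7 = 28
x=8: acc = 28+8 = 36
x=9: acc = 36+9 = 45

45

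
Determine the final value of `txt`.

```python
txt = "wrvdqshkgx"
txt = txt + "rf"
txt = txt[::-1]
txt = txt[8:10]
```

+ 'rf' → 'wrvdqshkgxrf'
reverse → 'frxgkhsqdvrw'
slice [8:10] → 'dv'

'dv'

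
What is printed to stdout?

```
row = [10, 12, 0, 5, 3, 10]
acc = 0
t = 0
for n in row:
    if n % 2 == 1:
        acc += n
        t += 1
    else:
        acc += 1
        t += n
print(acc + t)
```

n=10: not odd, acc = 0+1 = 1; t=10
n=12: not odd, acc = 1+1 = 2; t=22
n=0: not odd, acc = 2+1 = 3; t=22
n=5: odd, acc = 3+5 = 8; t=23
n=3: odd, acc = 8+3 = 11; t=24
n=10: not odd, acc = 11+1 = 12; t=34
acc+t = 12+34 = 46

46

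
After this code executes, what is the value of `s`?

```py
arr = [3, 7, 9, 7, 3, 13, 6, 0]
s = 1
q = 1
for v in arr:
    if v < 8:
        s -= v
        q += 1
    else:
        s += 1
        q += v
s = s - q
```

-52

v=3: <8, s = 1-3 = -2; q=2
v=7: <8, s = (-2)-7 = -9; q=3
v=9: not <8, s = (-9)+1 = -8; q=12
v=7: <8, s = (-8)-7 = -15; q=13
v=3: <8, s = (-15)-3 = -18; q=14
v=13: not <8, s = (-18)+1 = -17; q=27
v=6: <8, s = (-17)-6 = -23; q=28
v=0: <8, s = (-23)-0 = -23; q=29
s-q = (-23)-29 = -52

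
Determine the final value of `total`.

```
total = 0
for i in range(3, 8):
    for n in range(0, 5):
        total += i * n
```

i=3,n=0: total = 0+0 = 0
i=3,n=1: total = 0+3 = 3
i=3,n=2: total = 3+6 = 9
i=3,n=3: total = 9+9 = 18
i=3,n=4: total = 18+12 = 30
i=4,n=0: total = 30+0 = 30
i=4,n=1: total = 30+4 = 34
i=4,n=2: total = 34+8 = 42
i=4,n=3: total = 42+12 = 54
i=4,n=4: total = 54+16 = 70
i=5,n=0: total = 70+0 = 70
i=5,n=1: total = 70+5 = 75
i=5,n=2: total = 75+10 = 85
i=5,n=3: total = 85+15 = 100
i=5,n=4: total = 100+20 = 120
i=6,n=0: total = 120+0 = 120
i=6,n=1: total = 120+6 = 126
i=6,n=2: total = 126+12 = 138
i=6,n=3: total = 138+18 = 156
i=6,n=4: total = 156+24 = 180
i=7,n=0: total = 180+0 = 180
i=7,n=1: total = 180+7 = 187
i=7,n=2: total = 187+14 = 201
i=7,n=3: total = 201+21 = 222
i=7,n=4: total = 222+28 = 250

250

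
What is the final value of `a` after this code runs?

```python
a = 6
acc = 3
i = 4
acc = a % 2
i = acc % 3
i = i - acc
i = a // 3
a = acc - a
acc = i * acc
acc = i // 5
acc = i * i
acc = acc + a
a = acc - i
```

-4

acc = 6%2 = 0
i = 0%3 = 0
i = 0-0 = 0
i = 6//3 = 2
a = 0-6 = -6
acc = 2*0 = 0
acc = 2//5 = 0
acc = 2*2 = 4
acc = 4+(-6) = -2
a = (-2)-2 = -4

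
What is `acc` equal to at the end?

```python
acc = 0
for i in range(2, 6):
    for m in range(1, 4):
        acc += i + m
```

66

i=2,m=1: acc = 0+3 = 3
i=2,m=2: acc = 3+4 = 7
i=2,m=3: acc = 7+5 = 12
i=3,m=1: acc = 12+4 = 16
i=3,m=2: acc = 16+5 = 21
i=3,m=3: acc = 21+6 = 27
i=4,m=1: acc = 27+5 = 32
i=4,m=2: acc = 32+6 = 38
i=4,m=3: acc = 38+7 = 45
i=5,m=1: acc = 45+6 = 51
i=5,m=2: acc = 51+7 = 58
i=5,m=3: acc = 58+8 = 66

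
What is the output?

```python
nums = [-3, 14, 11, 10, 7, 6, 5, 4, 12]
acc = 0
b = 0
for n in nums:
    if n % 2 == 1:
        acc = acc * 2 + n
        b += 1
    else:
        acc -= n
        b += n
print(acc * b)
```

-7050

n=-3: odd, acc = 0*2+(-3) = -3; b=1
n=14: not odd, acc = (-3)-14 = -17; b=15
n=11: odd, acc = (-17)*2+11 = -23; b=16
n=10: not odd, acc = (-23)-10 = -33; b=26
n=7: odd, acc = (-33)*2+7 = -59; b=27
n=6: not odd, acc = (-59)-6 = -65; b=33
n=5: odd, acc = (-65)*2+5 = -125; b=34
n=4: not odd, acc = (-125)-4 = -129; b=38
n=12: not odd, acc = (-129)-12 = -141; b=50
acc*b = (-141)*50 = -7050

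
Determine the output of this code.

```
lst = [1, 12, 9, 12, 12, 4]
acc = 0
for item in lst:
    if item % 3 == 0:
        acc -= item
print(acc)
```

item=1: not %3==0
item=12: %3==0, acc = 0-12 = -12
item=9: %3==0, acc = (-12)-9 = -21
item=12: %3==0, acc = (-21)-12 = -33
item=12: %3==0, acc = (-33)-12 = -45
item=4: not %3==0

-45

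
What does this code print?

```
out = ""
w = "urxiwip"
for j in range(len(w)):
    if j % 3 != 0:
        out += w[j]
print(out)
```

j=0: skip
j=1: add 'r' → 'r'
j=2: add 'x' → 'rx'
j=3: skip
j=4: add 'w' → 'rxw'
j=5: add 'i' → 'rxwi'
j=6: skip

rxwi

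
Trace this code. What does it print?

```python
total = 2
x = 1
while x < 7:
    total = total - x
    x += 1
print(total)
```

x=1: total = 2-1 = 1
x=2: total = 1-2 = -1
x=3: total = (-1)-3 = -4
x=4: total = (-4)-4 = -8
x=5: total = (-8)-5 = -13
x=6: total = (-13)-6 = -19

-19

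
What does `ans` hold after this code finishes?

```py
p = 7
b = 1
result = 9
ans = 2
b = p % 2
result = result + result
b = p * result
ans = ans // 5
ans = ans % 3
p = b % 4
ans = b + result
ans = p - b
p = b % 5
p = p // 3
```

-124

b = 7%2 = 1
result = 9+9 = 18
b = 7*18 = 126
ans = 2//5 = 0
ans = 0%3 = 0
p = 126%4 = 2
ans = 126+18 = 144
ans = 2-126 = -124
p = 126%5 = 1
p = 1//3 = 0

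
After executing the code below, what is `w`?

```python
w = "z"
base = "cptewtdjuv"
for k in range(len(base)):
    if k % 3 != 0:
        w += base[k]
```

k=0: skip
k=1: add 'p' → 'zp'
k=2: add 't' → 'zpt'
k=3: skip
k=4: add 'w' → 'zptw'
k=5: add 't' → 'zptwt'
k=6: skip
k=7: add 'j' → 'zptwtj'
k=8: add 'u' → 'zptwtju'
k=9: skip

'zptwtju'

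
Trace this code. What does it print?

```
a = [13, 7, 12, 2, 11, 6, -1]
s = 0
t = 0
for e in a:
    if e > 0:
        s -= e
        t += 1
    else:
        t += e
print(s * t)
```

e=13: >0, s = 0-13 = -13; t=1
e=7: >0, s = (-13)-7 = -20; t=2
e=12: >0, s = (-20)-12 = -32; t=3
e=2: >0, s = (-32)-2 = -34; t=4
e=11: >0, s = (-34)-11 = -45; t=5
e=6: >0, s = (-45)-6 = -51; t=6
e=-1: not >0; t=5
s*t = (-51)*5 = -255

-255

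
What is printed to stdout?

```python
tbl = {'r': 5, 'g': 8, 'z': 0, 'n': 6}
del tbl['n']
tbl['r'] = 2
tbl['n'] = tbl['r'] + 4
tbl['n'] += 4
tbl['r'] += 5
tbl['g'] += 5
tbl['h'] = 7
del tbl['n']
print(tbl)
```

del 'n' → {'r': 5, 'g': 8, 'z': 0}
tbl['r'] = 2 → {'r': 2, 'g': 8, 'z': 0}
tbl['n'] = tbl['r']+4 = 6 → {'r': 2, 'g': 8, 'z': 0, 'n': 6}
tbl['n'] = 6+4 = 10 → {'r': 2, 'g': 8, 'z': 0, 'n': 10}
tbl['r'] = 2+5 = 7 → {'r': 7, 'g': 8, 'z': 0, 'n': 10}
tbl['g'] = 8+5 = 13 → {'r': 7, 'g': 13, 'z': 0, 'n': 10}
tbl['h'] = 7 → {'r': 7, 'g': 13, 'z': 0, 'n': 10, 'h': 7}
del 'n' → {'r': 7, 'g': 13, 'z': 0, 'h': 7}

{'r': 7, 'g': 13, 'z': 0, 'h': 7}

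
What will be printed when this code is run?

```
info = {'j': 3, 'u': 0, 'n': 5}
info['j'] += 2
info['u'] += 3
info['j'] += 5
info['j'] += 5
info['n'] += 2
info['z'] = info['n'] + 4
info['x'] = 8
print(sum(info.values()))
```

44

info['j'] = 3+2 = 5 → {'j': 5, 'u': 0, 'n': 5}
info['u'] = 0+3 = 3 → {'j': 5, 'u': 3, 'n': 5}
info['j'] = 5+5 = 10 → {'j': 10, 'u': 3, 'n': 5}
info['j'] = 10+5 = 15 → {'j': 15, 'u': 3, 'n': 5}
info['n'] = 5+2 = 7 → {'j': 15, 'u': 3, 'n': 7}
info['z'] = info['n']+4 = 11 → {'j': 15, 'u': 3, 'n': 7, 'z': 11}
info['x'] = 8 → {'j': 15, 'u': 3, 'n': 7, 'z': 11, 'x': 8}
sum of values = 44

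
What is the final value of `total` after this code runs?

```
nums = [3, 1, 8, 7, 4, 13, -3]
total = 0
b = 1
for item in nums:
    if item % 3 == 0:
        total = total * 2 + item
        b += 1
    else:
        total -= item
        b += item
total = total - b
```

item=3: %3==0, total = 0*2+3 = 3; b=2
item=1: not %3==0, total = 3-1 = 2; b=3
item=8: not %3==0, total = 2-8 = -6; b=11
item=7: not %3==0, total = (-6)-7 = -13; b=18
item=4: not %3==0, total = (-13)-4 = -17; b=22
item=13: not %3==0, total = (-17)-13 = -30; b=35
item=-3: %3==0, total = (-30)*2+(-3) = -63; b=36
total-b = (-63)-36 = -99

-99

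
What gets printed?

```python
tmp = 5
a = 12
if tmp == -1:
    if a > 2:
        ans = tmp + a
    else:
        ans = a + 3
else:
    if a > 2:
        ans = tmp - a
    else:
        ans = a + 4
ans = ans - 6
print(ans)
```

tmp=5, a=12
tmp == -1 is False; a > 2 is True
→ ans = tmp - a = -7
ans = (-7)-6 = -13

-13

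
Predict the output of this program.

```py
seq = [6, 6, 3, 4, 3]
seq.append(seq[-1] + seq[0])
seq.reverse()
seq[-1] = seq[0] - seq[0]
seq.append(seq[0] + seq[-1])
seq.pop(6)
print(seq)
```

append seq[-1]+seq[0] = 3+6 = 9 → [6, 6, 3, 4, 3, 9]
reverse → [9, 3, 4, 3, 6, 6]
seq[-1] = seq[0]-seq[0] = 9-9 = 0 → [9, 3, 4, 3, 6, 0]
append seq[0]+seq[-1] = 9+0 = 9 → [9, 3, 4, 3, 6, 0, 9]
pop(6) removes 9 → [9, 3, 4, 3, 6, 0]

[9, 3, 4, 3, 6, 0]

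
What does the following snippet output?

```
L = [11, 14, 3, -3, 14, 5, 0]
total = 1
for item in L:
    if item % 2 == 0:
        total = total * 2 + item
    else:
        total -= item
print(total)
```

-6

item=11: not even, total = 1-11 = -10
item=14: even, total = (-10)*2+14 = -6
item=3: not even, total = (-6)-3 = -9
item=-3: not even, total = (-9)-(-3) = -6
item=14: even, total = (-6)*2+14 = 2
item=5: not even, total = 2-5 = -3
item=0: even, total = (-3)*2+0 = -6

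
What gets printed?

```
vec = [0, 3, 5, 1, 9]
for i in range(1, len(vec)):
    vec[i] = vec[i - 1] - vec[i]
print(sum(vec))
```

-38

i=1: vec[1] = 0-3 = -3 → [0, -3, 5, 1, 9]
i=2: vec[2] = (-3)-5 = -8 → [0, -3, -8, 1, 9]
i=3: vec[3] = (-8)-1 = -9 → [0, -3, -8, -9, 9]
i=4: vec[4] = (-9)-9 = -18 → [0, -3, -8, -9, -18]
sum = -38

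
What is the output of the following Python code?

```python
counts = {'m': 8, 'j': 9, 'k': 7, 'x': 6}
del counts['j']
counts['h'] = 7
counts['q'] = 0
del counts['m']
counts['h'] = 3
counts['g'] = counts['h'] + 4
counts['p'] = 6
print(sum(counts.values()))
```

29

del 'j' → {'m': 8, 'k': 7, 'x': 6}
counts['h'] = 7 → {'m': 8, 'k': 7, 'x': 6, 'h': 7}
counts['q'] = 0 → {'m': 8, 'k': 7, 'x': 6, 'h': 7, 'q': 0}
del 'm' → {'k': 7, 'x': 6, 'h': 7, 'q': 0}
counts['h'] = 3 → {'k': 7, 'x': 6, 'h': 3, 'q': 0}
counts['g'] = counts['h']+4 = 7 → {'k': 7, 'x': 6, 'h': 3, 'q': 0, 'g': 7}
counts['p'] = 6 → {'k': 7, 'x': 6, 'h': 3, 'q': 0, 'g': 7, 'p': 6}
sum of values = 29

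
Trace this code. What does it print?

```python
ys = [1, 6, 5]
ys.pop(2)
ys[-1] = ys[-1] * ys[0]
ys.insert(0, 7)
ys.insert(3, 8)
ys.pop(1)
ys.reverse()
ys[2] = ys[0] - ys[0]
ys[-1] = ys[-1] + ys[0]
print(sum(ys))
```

pop(2) removes 5 → [1, 6]
ys[-1] = ys[-1]*ys[0] = 6*1 = 6 → [1, 6]
insert 7 at 0 → [7, 1, 6]
insert 8 at 3 → [7, 1, 6, 8]
pop(1) removes 1 → [7, 6, 8]
reverse → [8, 6, 7]
ys[2] = ys[0]-ys[0] = 8-8 = 0 → [8, 6, 0]
ys[-1] = ys[-1]+ys[0] = 0+8 = 8 → [8, 6, 8]
sum = 22

22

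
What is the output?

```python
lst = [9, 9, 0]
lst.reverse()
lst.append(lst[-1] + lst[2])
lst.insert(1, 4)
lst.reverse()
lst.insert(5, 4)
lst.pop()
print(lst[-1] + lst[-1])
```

0

reverse → [0, 9, 9]
append lst[-1]+lst[2] = 9+9 = 18 → [0, 9, 9, 18]
insert 4 at 1 → [0, 4, 9, 9, 18]
reverse → [18, 9, 9, 4, 0]
insert 4 at 5 → [18, 9, 9, 4, 0, 4]
pop() removes 4 → [18, 9, 9, 4, 0]
lst[-1]+lst[-1] = 0+0 = 0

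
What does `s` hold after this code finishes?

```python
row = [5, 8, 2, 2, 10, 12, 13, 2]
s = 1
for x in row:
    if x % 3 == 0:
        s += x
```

13

x=5: not %3==0
x=8: not %3==0
x=2: not %3==0
x=2: not %3==0
x=10: not %3==0
x=12: %3==0, s = 1+12 = 13
x=13: not %3==0
x=2: not %3==0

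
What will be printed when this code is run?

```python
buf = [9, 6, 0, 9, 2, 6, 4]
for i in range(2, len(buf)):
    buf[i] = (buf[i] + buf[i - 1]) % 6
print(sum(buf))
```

i=2: buf[2] = (0+6)%6 = 0 → [9, 6, 0, 9, 2, 6, 4]
i=3: buf[3] = (9+0)%6 = 3 → [9, 6, 0, 3, 2, 6, 4]
i=4: buf[4] = (2+3)%6 = 5 → [9, 6, 0, 3, 5, 6, 4]
i=5: buf[5] = (6+5)%6 = 5 → [9, 6, 0, 3, 5, 5, 4]
i=6: buf[6] = (4+5)%6 = 3 → [9, 6, 0, 3, 5, 5, 3]
sum = 31

31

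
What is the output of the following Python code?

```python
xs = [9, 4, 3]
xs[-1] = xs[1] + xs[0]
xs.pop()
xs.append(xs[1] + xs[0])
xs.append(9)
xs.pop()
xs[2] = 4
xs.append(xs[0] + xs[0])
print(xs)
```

xs[-1] = xs[1]+xs[0] = 4+9 = 13 → [9, 4, 13]
pop() removes 13 → [9, 4]
append xs[1]+xs[0] = 4+9 = 13 → [9, 4, 13]
append 9 → [9, 4, 13, 9]
pop() removes 9 → [9, 4, 13]
xs[2] = 4 → [9, 4, 4]
append xs[0]+xs[0] = 9+9 = 18 → [9, 4, 4, 18]

[9, 4, 4, 18]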